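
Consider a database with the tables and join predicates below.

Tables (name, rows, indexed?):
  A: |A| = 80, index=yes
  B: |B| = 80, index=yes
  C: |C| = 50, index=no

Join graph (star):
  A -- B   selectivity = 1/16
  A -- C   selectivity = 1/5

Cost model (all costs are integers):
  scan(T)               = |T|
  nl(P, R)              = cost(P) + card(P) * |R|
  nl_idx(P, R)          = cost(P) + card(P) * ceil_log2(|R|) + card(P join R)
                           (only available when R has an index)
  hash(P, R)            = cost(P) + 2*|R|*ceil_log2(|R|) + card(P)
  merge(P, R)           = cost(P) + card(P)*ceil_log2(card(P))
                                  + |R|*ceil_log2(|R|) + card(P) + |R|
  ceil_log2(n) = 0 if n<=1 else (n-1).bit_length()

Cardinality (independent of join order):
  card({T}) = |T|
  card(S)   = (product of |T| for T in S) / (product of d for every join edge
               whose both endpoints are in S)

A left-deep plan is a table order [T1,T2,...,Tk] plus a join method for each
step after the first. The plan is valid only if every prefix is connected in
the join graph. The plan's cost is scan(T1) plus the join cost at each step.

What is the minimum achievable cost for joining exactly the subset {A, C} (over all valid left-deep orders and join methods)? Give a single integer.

760

Selinger DP over subsets of {A,C}:
  {A}: scan cost=80, card=80
  {C}: scan cost=50, card=50
  {AC}: card=800; try (C,hash)→760, (A,merge)→1040, (C,merge)→1070, (A,nl_idx)→1200, (A,hash)→1220, (A,nl)→4050 …(+1); best=760 via (C,hash)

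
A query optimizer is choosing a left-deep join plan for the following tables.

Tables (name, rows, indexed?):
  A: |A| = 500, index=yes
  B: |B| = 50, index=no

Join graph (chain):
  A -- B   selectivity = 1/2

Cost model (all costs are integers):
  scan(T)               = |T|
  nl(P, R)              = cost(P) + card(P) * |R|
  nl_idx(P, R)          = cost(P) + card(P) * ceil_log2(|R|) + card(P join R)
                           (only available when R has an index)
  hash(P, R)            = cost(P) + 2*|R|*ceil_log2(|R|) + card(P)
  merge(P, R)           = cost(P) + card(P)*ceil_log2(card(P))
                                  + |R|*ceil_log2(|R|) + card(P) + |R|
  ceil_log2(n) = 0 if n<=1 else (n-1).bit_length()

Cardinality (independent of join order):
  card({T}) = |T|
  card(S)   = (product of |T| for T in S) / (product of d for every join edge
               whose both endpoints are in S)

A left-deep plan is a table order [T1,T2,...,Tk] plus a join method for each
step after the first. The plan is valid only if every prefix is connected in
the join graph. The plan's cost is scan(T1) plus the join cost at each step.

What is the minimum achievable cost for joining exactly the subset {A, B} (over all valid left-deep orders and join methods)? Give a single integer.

1600

Selinger DP over subsets of {A,B}:
  {A}: scan cost=500, card=500
  {B}: scan cost=50, card=50
  {AB}: card=12500; try (B,hash)→1600, (A,merge)→5400, (B,merge)→5850, (A,hash)→9100, (A,nl_idx)→13000, (A,nl)→25050 …(+1); best=1600 via (B,hash)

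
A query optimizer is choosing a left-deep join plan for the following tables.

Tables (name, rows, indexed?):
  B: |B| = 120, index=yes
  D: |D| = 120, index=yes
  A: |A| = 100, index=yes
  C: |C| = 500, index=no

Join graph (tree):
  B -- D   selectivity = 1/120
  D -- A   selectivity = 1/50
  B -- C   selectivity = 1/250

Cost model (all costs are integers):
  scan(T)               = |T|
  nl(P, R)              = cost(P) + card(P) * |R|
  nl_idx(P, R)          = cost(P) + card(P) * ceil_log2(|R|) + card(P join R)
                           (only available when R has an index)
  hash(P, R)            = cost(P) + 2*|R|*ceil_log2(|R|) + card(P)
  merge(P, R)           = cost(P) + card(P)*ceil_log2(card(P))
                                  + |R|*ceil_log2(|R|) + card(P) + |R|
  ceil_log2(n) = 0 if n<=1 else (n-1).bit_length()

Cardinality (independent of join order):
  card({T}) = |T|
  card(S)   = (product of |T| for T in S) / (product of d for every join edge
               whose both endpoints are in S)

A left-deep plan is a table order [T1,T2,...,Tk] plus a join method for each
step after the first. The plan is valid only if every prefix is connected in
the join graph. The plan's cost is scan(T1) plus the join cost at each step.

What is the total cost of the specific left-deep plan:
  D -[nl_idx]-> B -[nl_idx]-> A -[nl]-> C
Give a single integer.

122160

step 1: scan D: cost=120, card=120
step 2: join B via nl_idx
    card(P join B) = 120*120/(120) = 120
    cost = 120 + 120*7 + 120 = 1080
step 3: join A via nl_idx
    card(P join A) = 120*100/(50) = 240
    cost = 1080 + 120*7 + 240 = 2160
step 4: join C via nl
    card(P join C) = 240*500/(250) = 480
    cost = 2160 + 240*500 = 122160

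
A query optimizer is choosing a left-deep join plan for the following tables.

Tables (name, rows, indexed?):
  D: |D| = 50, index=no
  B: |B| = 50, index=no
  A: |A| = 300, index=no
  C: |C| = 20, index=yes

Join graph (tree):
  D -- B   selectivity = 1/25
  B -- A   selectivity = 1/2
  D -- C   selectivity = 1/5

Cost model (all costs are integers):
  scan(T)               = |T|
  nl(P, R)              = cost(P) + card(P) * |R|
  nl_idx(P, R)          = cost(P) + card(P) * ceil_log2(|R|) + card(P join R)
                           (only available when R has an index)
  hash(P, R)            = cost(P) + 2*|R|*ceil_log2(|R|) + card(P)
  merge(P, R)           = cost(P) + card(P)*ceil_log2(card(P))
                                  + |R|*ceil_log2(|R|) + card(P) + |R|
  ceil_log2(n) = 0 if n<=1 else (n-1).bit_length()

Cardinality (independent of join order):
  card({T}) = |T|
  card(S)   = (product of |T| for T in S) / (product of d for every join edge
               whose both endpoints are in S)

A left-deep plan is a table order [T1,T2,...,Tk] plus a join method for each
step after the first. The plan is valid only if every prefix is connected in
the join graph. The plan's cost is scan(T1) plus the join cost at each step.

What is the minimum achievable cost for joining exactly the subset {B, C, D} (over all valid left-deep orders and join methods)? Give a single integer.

1000

Selinger DP over subsets of {B,C,D}:
  {D}: scan cost=50, card=50
  {B}: scan cost=50, card=50
  {C}: scan cost=20, card=20
  {BD}: card=100; try (D,hash)→700, (B,hash)→700, (D,merge)→750, (B,merge)→750, (D,nl)→2550, (B,nl)→2550; best=700 via (D,hash)
  {CD}: card=200; try (C,hash)→300, (D,merge)→490, (C,nl_idx)→500, (C,merge)→520, (D,hash)→640, (D,nl)→1020 …(+1); best=300 via (C,hash)
  {BCD}: card=400; try (C,hash)→1000, (B,hash)→1100, (C,nl_idx)→1600, (C,merge)→1620, (B,merge)→2450, (C,nl)→2700 …(+1); best=1000 via (C,hash)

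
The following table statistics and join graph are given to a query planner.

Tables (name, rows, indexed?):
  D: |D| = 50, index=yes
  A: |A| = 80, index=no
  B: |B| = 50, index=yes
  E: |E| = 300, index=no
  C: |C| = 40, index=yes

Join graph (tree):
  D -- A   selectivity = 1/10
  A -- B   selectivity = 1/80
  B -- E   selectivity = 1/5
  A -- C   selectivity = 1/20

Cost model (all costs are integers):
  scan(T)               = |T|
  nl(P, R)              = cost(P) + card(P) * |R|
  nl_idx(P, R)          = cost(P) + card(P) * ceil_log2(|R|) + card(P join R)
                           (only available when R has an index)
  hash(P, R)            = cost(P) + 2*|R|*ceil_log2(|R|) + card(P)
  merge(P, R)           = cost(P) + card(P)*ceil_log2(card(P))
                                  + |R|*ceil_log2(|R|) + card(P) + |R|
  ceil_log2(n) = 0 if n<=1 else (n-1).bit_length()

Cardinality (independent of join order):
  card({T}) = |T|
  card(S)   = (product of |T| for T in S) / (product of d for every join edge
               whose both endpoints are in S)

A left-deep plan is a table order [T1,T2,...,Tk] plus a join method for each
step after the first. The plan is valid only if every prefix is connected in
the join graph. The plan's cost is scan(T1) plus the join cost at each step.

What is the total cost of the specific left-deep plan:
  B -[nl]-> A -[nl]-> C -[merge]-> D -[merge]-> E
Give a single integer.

step 1: scan B: cost=50, card=50
step 2: join A via nl
    card(P join A) = 50*80/(80) = 50
    cost = 50 + 50*80 = 4050
step 3: join C via nl
    card(P join C) = 50*40/(20) = 100
    cost = 4050 + 50*40 = 6050
step 4: join D via merge
    card(P join D) = 100*50/(10) = 500
    cost = 6050 + 100*7 + 50*6 + 100 + 50 = 7200
step 5: join E via merge
    card(P join E) = 500*300/(5) = 30000
    cost = 7200 + 500*9 + 300*9 + 500 + 300 = 15200

15200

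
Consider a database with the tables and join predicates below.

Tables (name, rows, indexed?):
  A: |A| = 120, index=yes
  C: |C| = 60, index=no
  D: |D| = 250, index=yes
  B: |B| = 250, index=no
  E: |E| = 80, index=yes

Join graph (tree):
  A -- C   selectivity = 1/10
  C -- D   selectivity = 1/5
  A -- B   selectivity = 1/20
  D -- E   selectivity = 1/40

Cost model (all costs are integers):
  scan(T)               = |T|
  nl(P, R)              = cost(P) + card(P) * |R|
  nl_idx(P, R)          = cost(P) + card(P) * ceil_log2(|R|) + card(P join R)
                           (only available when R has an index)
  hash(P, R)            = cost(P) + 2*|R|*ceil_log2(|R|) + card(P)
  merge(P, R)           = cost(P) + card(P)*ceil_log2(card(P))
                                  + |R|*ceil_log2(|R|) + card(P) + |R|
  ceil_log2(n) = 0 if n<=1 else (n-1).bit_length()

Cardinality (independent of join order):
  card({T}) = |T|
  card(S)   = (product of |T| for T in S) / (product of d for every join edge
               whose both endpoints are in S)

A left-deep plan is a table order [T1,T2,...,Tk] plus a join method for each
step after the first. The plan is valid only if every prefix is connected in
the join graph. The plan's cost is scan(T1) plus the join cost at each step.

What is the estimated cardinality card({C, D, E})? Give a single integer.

6000

Tables in S: C(60), D(250), E(80)
Edges inside S: C-D(d=5), D-E(d=40)
numerator = 60 * 250 * 80 = 1200000
denominator = 5 * 40 = 200
card(S) = 1200000 / 200 = 6000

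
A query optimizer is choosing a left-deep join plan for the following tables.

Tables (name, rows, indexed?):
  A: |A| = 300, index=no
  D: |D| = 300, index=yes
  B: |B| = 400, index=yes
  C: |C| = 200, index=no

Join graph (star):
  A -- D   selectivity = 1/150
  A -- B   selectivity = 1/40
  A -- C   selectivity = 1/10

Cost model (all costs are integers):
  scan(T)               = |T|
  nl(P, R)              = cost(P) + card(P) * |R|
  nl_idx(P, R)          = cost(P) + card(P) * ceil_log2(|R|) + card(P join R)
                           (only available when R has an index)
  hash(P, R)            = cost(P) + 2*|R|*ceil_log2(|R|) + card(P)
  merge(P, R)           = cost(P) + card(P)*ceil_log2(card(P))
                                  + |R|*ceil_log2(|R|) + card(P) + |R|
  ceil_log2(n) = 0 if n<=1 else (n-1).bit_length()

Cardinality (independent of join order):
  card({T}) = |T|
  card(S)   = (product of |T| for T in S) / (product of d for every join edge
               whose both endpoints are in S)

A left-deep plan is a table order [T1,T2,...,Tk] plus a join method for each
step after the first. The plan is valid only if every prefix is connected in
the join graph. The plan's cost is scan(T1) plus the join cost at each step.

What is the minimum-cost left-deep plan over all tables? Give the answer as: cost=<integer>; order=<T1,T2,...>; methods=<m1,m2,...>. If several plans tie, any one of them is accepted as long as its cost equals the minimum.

cost=20600; order=A,D,B,C; methods=nl_idx,hash,hash

Selinger DP (subsets sized 1..n):
  {A}: scan cost=300, card=300
  {D}: scan cost=300, card=300
  {B}: scan cost=400, card=400
  {C}: scan cost=200, card=200
  {AD}: card=600; try (D,nl_idx)→3600, (D,hash)→6000, (A,hash)→6000, (D,merge)→6300, (A,merge)→6300, (D,nl)→90300 …(+1); best=3600 via (D,nl_idx)
  {AB}: card=3000; try (B,nl_idx)→6000, (A,hash)→6200, (B,merge)→7300, (A,merge)→7400, (B,hash)→7800, (B,nl)→120300 …(+1); best=6000 via (B,nl_idx)
  {AC}: card=6000; try (C,hash)→3800, (A,merge)→5000, (C,merge)→5100, (A,hash)→5800, (A,nl)→60200, (C,nl)→60300; best=3800 via (C,hash)
  {ABD}: card=6000; try (B,hash)→11400, (B,merge)→14200, (D,hash)→14400, (B,nl_idx)→15000, (D,nl_idx)→39000, (D,merge)→48000 …(+2); best=11400 via (B,hash)
  {ACD}: card=12000; try (C,hash)→7400, (C,merge)→12000, (D,hash)→15200, (D,nl_idx)→69800, (D,merge)→90800, (C,nl)→123600 …(+1); best=7400 via (C,hash)
  {ABC}: card=60000; try (C,hash)→12200, (B,hash)→17000, (C,merge)→46800, (B,merge)→91800, (B,nl_idx)→117800, (C,nl)→606000 …(+1); best=12200 via (C,hash)
  {ABCD}: card=120000; try (C,hash)→20600, (B,hash)→26600, (D,hash)→77600, (C,merge)→97200, (B,merge)→191400, (B,nl_idx)→235400 …(+5); best=20600 via (C,hash)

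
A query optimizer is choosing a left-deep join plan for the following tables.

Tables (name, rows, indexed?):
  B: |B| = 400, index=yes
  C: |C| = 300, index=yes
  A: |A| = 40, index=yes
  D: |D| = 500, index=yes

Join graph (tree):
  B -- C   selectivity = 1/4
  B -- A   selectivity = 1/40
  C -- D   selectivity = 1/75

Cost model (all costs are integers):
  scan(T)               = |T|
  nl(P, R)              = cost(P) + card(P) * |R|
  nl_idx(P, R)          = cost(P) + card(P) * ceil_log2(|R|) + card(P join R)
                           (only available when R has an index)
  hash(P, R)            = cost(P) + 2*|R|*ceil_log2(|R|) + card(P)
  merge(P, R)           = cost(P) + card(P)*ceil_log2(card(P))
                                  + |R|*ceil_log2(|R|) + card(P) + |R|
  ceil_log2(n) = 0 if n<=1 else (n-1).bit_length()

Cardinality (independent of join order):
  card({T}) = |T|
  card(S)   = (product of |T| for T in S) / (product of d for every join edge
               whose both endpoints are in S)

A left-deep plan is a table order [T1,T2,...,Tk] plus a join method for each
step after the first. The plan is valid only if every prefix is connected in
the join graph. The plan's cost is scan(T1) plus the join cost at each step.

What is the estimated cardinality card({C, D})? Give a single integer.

Tables in S: C(300), D(500)
Edges inside S: C-D(d=75)
numerator = 300 * 500 = 150000
denominator = 75 = 75
card(S) = 150000 / 75 = 2000

2000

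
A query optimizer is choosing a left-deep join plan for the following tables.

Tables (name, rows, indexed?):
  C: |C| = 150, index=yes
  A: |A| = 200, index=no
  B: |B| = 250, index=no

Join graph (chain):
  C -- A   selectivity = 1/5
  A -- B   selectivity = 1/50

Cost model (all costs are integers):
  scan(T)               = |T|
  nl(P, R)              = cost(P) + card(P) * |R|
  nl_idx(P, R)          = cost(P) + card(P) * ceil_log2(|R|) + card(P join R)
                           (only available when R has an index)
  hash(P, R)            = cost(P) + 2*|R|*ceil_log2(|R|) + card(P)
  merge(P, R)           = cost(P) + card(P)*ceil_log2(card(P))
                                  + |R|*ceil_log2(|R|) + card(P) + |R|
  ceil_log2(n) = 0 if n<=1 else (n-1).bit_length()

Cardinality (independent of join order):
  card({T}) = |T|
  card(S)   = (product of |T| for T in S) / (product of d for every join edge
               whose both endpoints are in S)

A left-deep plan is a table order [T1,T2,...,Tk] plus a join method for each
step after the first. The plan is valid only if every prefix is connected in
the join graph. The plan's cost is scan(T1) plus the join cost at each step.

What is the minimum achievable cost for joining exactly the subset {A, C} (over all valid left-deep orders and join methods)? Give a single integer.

2800

Selinger DP over subsets of {A,C}:
  {C}: scan cost=150, card=150
  {A}: scan cost=200, card=200
  {AC}: card=6000; try (C,hash)→2800, (A,merge)→3300, (C,merge)→3350, (A,hash)→3500, (C,nl_idx)→7800, (A,nl)→30150 …(+1); best=2800 via (C,hash)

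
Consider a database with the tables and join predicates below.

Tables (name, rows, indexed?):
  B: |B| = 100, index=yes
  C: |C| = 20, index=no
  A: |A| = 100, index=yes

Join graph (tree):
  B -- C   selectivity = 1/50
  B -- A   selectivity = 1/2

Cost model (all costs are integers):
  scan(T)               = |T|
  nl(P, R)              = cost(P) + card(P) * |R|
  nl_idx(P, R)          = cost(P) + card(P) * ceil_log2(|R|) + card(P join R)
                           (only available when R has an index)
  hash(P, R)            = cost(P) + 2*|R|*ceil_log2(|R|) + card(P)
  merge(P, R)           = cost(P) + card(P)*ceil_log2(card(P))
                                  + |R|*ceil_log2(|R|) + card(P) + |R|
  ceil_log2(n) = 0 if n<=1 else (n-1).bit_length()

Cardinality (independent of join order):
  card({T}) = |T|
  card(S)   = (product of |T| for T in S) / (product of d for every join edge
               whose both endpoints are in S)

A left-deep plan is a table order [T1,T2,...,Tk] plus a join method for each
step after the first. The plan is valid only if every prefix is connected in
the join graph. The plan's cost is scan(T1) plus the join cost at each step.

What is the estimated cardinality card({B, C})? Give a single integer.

40

Tables in S: B(100), C(20)
Edges inside S: B-C(d=50)
numerator = 100 * 20 = 2000
denominator = 50 = 50
card(S) = 2000 / 50 = 40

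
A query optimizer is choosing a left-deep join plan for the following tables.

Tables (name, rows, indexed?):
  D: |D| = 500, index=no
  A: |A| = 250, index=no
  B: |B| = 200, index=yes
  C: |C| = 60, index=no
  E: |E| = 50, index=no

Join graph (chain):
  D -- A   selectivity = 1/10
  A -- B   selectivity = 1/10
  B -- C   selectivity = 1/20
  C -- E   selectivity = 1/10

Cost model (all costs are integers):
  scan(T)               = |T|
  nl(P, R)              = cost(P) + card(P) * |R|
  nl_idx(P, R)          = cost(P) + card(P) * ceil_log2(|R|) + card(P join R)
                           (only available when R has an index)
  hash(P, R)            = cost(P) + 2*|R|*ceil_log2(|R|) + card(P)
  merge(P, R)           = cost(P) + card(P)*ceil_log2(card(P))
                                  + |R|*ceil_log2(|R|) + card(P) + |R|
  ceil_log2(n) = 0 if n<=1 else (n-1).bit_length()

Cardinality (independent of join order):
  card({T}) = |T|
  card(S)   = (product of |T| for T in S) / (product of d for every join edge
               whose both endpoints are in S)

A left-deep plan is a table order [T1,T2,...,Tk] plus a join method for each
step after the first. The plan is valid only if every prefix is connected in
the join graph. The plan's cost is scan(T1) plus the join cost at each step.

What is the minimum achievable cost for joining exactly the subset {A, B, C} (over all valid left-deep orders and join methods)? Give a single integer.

5720

Selinger DP over subsets of {A,B,C}:
  {A}: scan cost=250, card=250
  {B}: scan cost=200, card=200
  {C}: scan cost=60, card=60
  {AB}: card=5000; try (B,hash)→3700, (A,merge)→4250, (B,merge)→4300, (A,hash)→4400, (B,nl_idx)→7250, (A,nl)→50200 …(+1); best=3700 via (B,hash)
  {BC}: card=600; try (C,hash)→1120, (B,nl_idx)→1140, (B,merge)→2280, (C,merge)→2420, (B,hash)→3320, (B,nl)→12060 …(+1); best=1120 via (C,hash)
  {ABC}: card=15000; try (A,hash)→5720, (C,hash)→9420, (A,merge)→9970, (C,merge)→74120, (A,nl)→151120, (C,nl)→303700; best=5720 via (A,hash)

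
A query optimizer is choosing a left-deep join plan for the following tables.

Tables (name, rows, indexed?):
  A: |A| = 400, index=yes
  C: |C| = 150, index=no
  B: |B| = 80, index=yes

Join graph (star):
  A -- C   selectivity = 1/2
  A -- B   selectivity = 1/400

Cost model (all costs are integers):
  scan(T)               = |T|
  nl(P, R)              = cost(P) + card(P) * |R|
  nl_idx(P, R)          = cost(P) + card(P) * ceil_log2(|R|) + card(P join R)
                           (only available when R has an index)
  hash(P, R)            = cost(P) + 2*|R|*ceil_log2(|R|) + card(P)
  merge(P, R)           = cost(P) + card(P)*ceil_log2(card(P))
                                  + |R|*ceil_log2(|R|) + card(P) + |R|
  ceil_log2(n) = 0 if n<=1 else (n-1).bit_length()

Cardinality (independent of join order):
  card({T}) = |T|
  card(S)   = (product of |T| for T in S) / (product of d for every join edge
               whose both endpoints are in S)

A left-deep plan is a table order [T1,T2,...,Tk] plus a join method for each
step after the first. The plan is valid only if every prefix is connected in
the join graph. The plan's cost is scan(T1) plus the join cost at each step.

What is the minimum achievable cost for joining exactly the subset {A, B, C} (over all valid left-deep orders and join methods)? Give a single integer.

Selinger DP over subsets of {A,B,C}:
  {A}: scan cost=400, card=400
  {C}: scan cost=150, card=150
  {B}: scan cost=80, card=80
  {AC}: card=30000; try (C,hash)→3200, (A,merge)→5500, (C,merge)→5750, (A,hash)→7500, (A,nl_idx)→31500, (A,nl)→60150 …(+1); best=3200 via (C,hash)
  {AB}: card=80; try (A,nl_idx)→880, (B,hash)→1920, (B,nl_idx)→3280, (A,merge)→4720, (B,merge)→5040, (A,hash)→7360 …(+2); best=880 via (A,nl_idx)
  {ABC}: card=6000; try (C,merge)→2870, (C,hash)→3360, (C,nl)→12880, (B,hash)→34320, (B,nl_idx)→219200, (B,merge)→483840 …(+1); best=2870 via (C,merge)

2870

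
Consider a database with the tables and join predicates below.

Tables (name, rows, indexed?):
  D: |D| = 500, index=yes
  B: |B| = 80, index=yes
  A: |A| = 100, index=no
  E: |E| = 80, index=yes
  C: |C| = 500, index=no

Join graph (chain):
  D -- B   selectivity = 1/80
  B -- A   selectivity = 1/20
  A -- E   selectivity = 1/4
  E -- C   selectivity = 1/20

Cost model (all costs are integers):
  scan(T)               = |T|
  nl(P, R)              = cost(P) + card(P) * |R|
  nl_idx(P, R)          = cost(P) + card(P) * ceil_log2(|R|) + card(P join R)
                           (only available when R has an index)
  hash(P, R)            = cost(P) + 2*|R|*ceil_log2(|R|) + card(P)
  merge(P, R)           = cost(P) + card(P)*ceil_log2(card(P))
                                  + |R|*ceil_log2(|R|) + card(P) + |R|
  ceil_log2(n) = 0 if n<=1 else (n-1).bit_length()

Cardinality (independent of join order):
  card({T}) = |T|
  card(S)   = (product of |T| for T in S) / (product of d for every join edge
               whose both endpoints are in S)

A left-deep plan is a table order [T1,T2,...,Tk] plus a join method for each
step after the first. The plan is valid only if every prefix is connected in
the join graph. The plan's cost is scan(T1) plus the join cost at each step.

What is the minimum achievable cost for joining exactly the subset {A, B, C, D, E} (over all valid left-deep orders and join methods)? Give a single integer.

Selinger DP over subsets of {A,B,C,D,E}:
  {D}: scan cost=500, card=500
  {B}: scan cost=80, card=80
  {A}: scan cost=100, card=100
  {E}: scan cost=80, card=80
  {C}: scan cost=500, card=500
  {BD}: card=500; try (D,nl_idx)→1300, (B,hash)→2120, (B,nl_idx)→4500, (D,merge)→5720, (B,merge)→6140, (D,hash)→9160 …(+2); best=1300 via (D,nl_idx)
  {AB}: card=400; try (B,nl_idx)→1200, (B,hash)→1320, (A,merge)→1520, (B,merge)→1540, (A,hash)→1560, (A,nl)→8080 …(+1); best=1200 via (B,nl_idx)
  {AE}: card=2000; try (E,hash)→1320, (A,merge)→1520, (E,merge)→1540, (A,hash)→1560, (E,nl_idx)→2800, (A,nl)→8080 …(+1); best=1320 via (E,hash)
  {CE}: card=2000; try (E,hash)→2120, (C,merge)→5720, (E,nl_idx)→6000, (E,merge)→6140, (C,hash)→9160, (C,nl)→40080 …(+1); best=2120 via (E,hash)
  {ABD}: card=2500; try (A,hash)→3200, (A,merge)→7100, (D,nl_idx)→7300, (D,merge)→10200, (D,hash)→10600, (A,nl)→51300 …(+1); best=3200 via (A,hash)
  {ABE}: card=8000; try (E,hash)→2720, (B,hash)→4440, (E,merge)→5840, (E,nl_idx)→12000, (B,nl_idx)→23320, (B,merge)→25960 …(+2); best=2720 via (E,hash)
  {ACE}: card=50000; try (A,hash)→5520, (C,hash)→12320, (A,merge)→26920, (C,merge)→30320, (A,nl)→202120, (C,nl)→1001320; best=5520 via (A,hash)
  {ABDE}: card=50000; try (E,hash)→6820, (D,hash)→19720, (E,merge)→36340, (E,nl_idx)→70700, (D,merge)→119720, (D,nl_idx)→124720 …(+2); best=6820 via (E,hash)
  {ABCE}: card=200000; try (C,hash)→19720, (B,hash)→56640, (C,merge)→119720, (B,nl_idx)→555520, (B,merge)→856160, (C,nl)→4002720 …(+1); best=19720 via (C,hash)
  {ABCDE}: card=1250000; try (C,hash)→65820, (D,hash)→228720, (C,merge)→861820, (D,nl_idx)→3069720, (D,merge)→3824720, (C,nl)→25006820 …(+1); best=65820 via (C,hash)

65820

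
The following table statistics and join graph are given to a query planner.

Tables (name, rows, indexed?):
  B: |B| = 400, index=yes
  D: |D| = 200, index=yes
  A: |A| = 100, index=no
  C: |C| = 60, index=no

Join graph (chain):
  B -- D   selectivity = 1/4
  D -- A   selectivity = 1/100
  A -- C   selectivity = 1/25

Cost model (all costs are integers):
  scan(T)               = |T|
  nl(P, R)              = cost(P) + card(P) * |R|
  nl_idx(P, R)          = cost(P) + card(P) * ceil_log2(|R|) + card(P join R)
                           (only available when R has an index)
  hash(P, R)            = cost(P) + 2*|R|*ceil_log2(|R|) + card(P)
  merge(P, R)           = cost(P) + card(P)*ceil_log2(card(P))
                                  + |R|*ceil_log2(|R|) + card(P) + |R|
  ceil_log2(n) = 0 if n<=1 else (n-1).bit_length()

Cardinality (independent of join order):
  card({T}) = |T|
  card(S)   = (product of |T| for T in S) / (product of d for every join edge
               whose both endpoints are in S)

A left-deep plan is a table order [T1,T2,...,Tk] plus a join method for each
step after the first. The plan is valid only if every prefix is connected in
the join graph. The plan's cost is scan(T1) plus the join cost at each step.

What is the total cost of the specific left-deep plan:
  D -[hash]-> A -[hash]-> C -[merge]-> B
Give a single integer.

step 1: scan D: cost=200, card=200
step 2: join A via hash
    card(P join A) = 200*100/(100) = 200
    cost = 200 + 2*100*7 + 200 = 1800
step 3: join C via hash
    card(P join C) = 200*60/(25) = 480
    cost = 1800 + 2*60*6 + 200 = 2720
step 4: join B via merge
    card(P join B) = 480*400/(4) = 48000
    cost = 2720 + 480*9 + 400*9 + 480 + 400 = 11520

11520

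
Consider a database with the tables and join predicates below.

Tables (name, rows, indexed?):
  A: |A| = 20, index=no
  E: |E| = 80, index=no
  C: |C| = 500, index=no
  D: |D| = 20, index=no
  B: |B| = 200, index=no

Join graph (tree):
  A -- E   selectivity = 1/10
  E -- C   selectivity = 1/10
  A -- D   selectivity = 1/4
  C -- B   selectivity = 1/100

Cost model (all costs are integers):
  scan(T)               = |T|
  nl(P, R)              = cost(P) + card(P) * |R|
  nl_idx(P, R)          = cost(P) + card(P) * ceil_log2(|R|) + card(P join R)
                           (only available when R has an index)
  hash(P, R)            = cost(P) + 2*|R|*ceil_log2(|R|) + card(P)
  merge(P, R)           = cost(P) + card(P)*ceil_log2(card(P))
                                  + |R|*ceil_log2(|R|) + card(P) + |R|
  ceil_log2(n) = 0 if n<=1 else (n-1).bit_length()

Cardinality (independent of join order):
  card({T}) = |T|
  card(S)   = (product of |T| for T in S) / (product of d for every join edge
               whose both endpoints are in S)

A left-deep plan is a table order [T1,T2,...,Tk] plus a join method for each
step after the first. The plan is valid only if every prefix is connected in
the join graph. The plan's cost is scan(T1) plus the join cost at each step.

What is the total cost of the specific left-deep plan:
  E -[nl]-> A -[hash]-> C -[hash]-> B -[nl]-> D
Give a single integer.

step 1: scan E: cost=80, card=80
step 2: join A via nl
    card(P join A) = 80*20/(10) = 160
    cost = 80 + 80*20 = 1680
step 3: join C via hash
    card(P join C) = 160*500/(10) = 8000
    cost = 1680 + 2*500*9 + 160 = 10840
step 4: join B via hash
    card(P join B) = 8000*200/(100) = 16000
    cost = 10840 + 2*200*8 + 8000 = 22040
step 5: join D via nl
    card(P join D) = 16000*20/(4) = 80000
    cost = 22040 + 16000*20 = 342040

342040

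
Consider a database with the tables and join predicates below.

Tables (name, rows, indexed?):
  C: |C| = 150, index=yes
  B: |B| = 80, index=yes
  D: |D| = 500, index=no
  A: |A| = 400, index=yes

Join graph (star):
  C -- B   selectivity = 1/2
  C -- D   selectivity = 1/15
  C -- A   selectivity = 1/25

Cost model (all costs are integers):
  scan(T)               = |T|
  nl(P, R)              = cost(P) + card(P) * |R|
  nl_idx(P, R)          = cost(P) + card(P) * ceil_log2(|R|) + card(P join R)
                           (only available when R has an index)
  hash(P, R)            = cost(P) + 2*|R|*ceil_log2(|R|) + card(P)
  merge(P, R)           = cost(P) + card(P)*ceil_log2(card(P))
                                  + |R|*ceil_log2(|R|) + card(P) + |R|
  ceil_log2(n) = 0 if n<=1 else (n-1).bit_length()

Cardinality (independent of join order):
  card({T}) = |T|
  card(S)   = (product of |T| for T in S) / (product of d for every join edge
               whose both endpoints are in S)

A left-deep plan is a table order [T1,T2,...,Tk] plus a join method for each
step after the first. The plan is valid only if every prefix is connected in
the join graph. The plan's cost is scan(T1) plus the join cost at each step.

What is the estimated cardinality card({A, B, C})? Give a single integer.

96000

Tables in S: A(400), B(80), C(150)
Edges inside S: C-B(d=2), C-A(d=25)
numerator = 400 * 80 * 150 = 4800000
denominator = 2 * 25 = 50
card(S) = 4800000 / 50 = 96000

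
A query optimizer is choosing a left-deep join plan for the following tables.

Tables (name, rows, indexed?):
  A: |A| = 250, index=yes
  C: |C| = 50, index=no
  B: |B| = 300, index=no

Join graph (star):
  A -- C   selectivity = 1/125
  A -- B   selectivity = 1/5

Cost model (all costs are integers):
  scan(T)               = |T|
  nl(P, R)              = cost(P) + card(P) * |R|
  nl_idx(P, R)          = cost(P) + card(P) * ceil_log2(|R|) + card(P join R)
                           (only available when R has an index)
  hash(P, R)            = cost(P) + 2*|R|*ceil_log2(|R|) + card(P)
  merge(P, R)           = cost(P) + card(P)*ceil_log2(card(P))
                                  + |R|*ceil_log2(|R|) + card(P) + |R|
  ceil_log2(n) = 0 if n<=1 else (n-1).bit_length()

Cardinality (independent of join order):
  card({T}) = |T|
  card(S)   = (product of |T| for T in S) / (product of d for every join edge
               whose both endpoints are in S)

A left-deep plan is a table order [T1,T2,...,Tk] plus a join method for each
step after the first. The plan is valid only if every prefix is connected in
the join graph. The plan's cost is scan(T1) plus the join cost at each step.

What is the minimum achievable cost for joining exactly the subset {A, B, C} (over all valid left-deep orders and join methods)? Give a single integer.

4350

Selinger DP over subsets of {A,B,C}:
  {A}: scan cost=250, card=250
  {C}: scan cost=50, card=50
  {B}: scan cost=300, card=300
  {AC}: card=100; try (A,nl_idx)→550, (C,hash)→1100, (A,merge)→2650, (C,merge)→2850, (A,hash)→4100, (A,nl)→12550 …(+1); best=550 via (A,nl_idx)
  {AB}: card=15000; try (A,hash)→4600, (B,merge)→5500, (A,merge)→5550, (B,hash)→5900, (A,nl_idx)→17700, (B,nl)→75250 …(+1); best=4600 via (A,hash)
  {ABC}: card=6000; try (B,merge)→4350, (B,hash)→6050, (C,hash)→20200, (B,nl)→30550, (C,merge)→229950, (C,nl)→754600; best=4350 via (B,merge)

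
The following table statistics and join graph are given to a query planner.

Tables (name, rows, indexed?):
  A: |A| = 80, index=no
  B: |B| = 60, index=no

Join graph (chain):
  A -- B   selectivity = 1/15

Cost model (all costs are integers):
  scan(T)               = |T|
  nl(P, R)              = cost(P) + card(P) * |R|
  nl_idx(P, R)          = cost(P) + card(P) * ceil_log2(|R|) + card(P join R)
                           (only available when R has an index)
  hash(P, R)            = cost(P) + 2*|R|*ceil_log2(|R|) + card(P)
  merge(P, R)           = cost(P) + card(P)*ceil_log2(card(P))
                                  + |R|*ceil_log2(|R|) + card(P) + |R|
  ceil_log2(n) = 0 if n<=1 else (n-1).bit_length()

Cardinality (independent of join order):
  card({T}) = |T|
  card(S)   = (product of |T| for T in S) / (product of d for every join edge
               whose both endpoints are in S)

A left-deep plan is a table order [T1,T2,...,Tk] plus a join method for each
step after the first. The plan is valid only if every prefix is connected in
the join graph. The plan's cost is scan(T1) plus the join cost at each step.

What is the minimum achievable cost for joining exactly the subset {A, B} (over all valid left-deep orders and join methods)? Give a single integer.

Selinger DP over subsets of {A,B}:
  {A}: scan cost=80, card=80
  {B}: scan cost=60, card=60
  {AB}: card=320; try (B,hash)→880, (A,merge)→1120, (B,merge)→1140, (A,hash)→1240, (A,nl)→4860, (B,nl)→4880; best=880 via (B,hash)

880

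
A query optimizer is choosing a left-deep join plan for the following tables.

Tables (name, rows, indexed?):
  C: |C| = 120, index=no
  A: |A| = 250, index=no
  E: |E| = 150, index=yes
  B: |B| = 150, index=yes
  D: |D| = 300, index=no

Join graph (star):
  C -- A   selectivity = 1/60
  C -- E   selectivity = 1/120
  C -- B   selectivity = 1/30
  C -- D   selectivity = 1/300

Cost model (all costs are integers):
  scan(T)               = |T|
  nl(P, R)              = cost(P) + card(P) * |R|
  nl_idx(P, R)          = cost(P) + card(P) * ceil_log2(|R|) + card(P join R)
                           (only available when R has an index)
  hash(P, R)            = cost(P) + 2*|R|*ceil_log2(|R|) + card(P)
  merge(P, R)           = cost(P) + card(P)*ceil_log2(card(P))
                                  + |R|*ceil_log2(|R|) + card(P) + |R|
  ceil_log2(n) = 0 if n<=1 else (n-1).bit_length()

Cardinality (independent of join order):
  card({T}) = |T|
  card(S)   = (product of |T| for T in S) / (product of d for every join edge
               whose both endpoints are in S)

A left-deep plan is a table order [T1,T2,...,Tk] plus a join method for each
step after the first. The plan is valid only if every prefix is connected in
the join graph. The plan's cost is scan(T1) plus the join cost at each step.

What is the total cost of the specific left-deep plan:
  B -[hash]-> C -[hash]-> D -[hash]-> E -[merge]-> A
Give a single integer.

21480

step 1: scan B: cost=150, card=150
step 2: join C via hash
    card(P join C) = 150*120/(30) = 600
    cost = 150 + 2*120*7 + 150 = 1980
step 3: join D via hash
    card(P join D) = 600*300/(300) = 600
    cost = 1980 + 2*300*9 + 600 = 7980
step 4: join E via hash
    card(P join E) = 600*150/(120) = 750
    cost = 7980 + 2*150*8 + 600 = 10980
step 5: join A via merge
    card(P join A) = 750*250/(60) = 3125
    cost = 10980 + 750*10 + 250*8 + 750 + 250 = 21480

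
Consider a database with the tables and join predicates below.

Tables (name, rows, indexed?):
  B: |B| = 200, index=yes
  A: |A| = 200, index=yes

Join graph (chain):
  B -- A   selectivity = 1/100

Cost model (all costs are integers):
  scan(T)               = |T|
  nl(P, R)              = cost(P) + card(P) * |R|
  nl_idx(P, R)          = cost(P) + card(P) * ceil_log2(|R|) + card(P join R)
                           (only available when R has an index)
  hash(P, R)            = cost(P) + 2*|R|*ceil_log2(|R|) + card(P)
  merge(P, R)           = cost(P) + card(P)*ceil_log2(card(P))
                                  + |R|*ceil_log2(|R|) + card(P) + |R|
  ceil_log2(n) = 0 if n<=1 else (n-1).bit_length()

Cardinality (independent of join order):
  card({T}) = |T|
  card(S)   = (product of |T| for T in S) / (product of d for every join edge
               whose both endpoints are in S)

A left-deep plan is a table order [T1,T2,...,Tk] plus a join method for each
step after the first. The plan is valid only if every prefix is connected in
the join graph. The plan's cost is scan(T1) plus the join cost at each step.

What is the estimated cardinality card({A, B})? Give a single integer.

400

Tables in S: A(200), B(200)
Edges inside S: B-A(d=100)
numerator = 200 * 200 = 40000
denominator = 100 = 100
card(S) = 40000 / 100 = 400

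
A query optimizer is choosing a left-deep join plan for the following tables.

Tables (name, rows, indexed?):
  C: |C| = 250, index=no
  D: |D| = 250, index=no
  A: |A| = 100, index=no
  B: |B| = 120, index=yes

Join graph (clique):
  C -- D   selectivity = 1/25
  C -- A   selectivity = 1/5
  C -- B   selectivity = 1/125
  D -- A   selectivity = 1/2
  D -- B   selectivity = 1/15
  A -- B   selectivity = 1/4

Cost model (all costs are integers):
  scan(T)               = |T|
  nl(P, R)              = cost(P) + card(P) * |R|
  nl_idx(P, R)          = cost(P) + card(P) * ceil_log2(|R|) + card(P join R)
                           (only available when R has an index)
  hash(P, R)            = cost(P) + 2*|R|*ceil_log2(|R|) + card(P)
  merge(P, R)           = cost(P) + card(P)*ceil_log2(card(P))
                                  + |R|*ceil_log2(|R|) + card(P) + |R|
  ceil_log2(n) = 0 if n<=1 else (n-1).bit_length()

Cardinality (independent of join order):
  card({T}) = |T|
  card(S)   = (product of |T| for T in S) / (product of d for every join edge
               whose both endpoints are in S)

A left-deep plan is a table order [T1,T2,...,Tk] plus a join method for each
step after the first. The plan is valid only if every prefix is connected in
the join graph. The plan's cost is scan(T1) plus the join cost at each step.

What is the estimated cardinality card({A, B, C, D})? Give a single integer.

400

Tables in S: A(100), B(120), C(250), D(250)
Edges inside S: C-D(d=25), C-A(d=5), C-B(d=125), D-A(d=2), D-B(d=15), A-B(d=4)
numerator = 100 * 120 * 250 * 250 = 750000000
denominator = 25 * 5 * 125 * 2 * 15 * 4 = 1875000
card(S) = 750000000 / 1875000 = 400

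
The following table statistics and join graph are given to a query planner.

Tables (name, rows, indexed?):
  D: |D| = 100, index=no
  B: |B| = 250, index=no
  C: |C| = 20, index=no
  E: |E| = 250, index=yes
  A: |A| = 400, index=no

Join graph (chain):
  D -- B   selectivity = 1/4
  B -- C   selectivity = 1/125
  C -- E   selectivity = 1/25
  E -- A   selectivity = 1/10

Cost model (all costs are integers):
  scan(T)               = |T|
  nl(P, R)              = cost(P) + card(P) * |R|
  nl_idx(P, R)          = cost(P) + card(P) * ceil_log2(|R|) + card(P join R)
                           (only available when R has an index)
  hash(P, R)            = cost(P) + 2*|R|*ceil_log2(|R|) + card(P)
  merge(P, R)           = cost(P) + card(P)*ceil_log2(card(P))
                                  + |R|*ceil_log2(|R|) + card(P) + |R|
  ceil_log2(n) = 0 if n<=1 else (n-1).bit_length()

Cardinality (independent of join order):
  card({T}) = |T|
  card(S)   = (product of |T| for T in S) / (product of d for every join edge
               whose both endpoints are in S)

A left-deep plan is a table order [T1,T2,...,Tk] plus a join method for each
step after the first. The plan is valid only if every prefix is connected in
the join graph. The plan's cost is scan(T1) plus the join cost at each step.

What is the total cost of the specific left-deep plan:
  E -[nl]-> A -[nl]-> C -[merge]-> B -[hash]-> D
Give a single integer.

431900

step 1: scan E: cost=250, card=250
step 2: join A via nl
    card(P join A) = 250*400/(10) = 10000
    cost = 250 + 250*400 = 100250
step 3: join C via nl
    card(P join C) = 10000*20/(25) = 8000
    cost = 100250 + 10000*20 = 300250
step 4: join B via merge
    card(P join B) = 8000*250/(125) = 16000
    cost = 300250 + 8000*13 + 250*8 + 8000 + 250 = 414500
step 5: join D via hash
    card(P join D) = 16000*100/(4) = 400000
    cost = 414500 + 2*100*7 + 16000 = 431900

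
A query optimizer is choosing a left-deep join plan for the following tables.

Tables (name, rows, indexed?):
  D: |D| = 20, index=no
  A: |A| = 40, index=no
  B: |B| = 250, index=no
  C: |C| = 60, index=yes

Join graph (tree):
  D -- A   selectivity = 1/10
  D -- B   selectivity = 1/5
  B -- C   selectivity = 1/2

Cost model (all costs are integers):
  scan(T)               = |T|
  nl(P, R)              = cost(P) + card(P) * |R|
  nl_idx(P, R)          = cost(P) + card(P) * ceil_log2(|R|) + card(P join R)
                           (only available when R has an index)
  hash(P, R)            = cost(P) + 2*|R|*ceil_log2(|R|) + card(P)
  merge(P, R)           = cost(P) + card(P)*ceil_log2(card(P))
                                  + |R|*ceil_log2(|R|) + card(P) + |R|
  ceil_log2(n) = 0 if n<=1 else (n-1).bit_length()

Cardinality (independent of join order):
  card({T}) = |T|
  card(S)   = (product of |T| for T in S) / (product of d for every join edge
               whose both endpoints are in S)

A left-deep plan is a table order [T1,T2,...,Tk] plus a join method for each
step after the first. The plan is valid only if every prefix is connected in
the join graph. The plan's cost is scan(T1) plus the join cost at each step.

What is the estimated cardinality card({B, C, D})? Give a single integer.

Tables in S: B(250), C(60), D(20)
Edges inside S: D-B(d=5), B-C(d=2)
numerator = 250 * 60 * 20 = 300000
denominator = 5 * 2 = 10
card(S) = 300000 / 10 = 30000

30000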